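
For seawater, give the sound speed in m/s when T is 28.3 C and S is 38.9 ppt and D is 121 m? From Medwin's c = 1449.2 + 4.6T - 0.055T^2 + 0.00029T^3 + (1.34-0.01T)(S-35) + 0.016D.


1547.96 m/s


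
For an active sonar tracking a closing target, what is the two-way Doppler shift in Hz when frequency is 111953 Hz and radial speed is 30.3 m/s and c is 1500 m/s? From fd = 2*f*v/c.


4522.9 Hz


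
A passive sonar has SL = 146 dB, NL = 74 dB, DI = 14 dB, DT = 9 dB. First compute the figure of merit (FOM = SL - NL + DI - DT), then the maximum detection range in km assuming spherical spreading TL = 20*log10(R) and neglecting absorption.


Step 1: FOM = SL - NL + DI - DT = 146 - 74 + 14 - 9 = 77 dB
Step 2: at max range FOM = TL = 20*log10(R), so R = 10^(77/20) = 7079.46 m = 7.08 km

7.08 km


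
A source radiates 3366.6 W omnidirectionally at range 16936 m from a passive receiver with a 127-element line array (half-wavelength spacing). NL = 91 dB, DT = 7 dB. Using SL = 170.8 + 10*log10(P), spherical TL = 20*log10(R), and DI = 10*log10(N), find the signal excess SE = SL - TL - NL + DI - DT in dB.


Step 1: SL = 170.8 + 10*log10(3366.6) = 206.07 dB
Step 2: TL = 20*log10(16936) = 84.58 dB
Step 3: DI = 10*log10(127) = 21.04 dB
Step 4: SE = SL - TL - NL + DI - DT = 206.07 - 84.58 - 91 + 21.04 - 7 = 44.53

44.53 dB


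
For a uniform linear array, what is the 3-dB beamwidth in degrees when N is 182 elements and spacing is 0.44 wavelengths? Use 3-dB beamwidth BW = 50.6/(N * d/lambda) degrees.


0.63 deg


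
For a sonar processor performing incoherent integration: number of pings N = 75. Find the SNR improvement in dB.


Gain = 5*log10(75) = 9.38

9.38 dB


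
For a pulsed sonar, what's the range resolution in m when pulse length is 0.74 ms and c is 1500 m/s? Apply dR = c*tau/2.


dR = c*tau/2 = 1500 * 0.74e-3 / 2 = 0.555

0.555 m


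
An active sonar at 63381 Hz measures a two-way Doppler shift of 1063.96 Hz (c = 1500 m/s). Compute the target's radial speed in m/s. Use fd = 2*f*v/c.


12.59 m/s


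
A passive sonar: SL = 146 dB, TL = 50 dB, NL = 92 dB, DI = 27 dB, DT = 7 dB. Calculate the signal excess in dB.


SE = SL - TL - NL + DI - DT = 146 - 50 - 92 + 27 - 7 = 24

24 dB


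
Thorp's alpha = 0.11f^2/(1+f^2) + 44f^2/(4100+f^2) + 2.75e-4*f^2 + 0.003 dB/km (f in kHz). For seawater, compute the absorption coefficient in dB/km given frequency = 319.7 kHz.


f^2 = 102208.09
alpha = 0.11*102208.09/(1+102208.09) + 44*102208.09/(4100+102208.09) + 2.75e-4*102208.09 + 0.003 = 70.523

70.523 dB/km


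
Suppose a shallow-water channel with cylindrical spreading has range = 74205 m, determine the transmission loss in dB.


TL = 10*log10(74205) = 48.7

48.7 dB


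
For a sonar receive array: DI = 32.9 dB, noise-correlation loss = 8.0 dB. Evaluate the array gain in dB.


AG = DI - L_corr = 32.9 - 8.0 = 24.9

24.9 dB


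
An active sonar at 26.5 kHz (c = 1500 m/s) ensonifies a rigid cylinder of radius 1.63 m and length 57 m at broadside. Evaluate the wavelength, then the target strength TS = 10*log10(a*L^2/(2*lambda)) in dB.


Step 1: lambda = c/f = 1500/26500 = 0.0566 m
Step 2: TS = 10*log10(a*L^2/(2*lambda)) = 10*log10(1.63*57^2/(2*0.0566)) = 46.7

46.7 dB


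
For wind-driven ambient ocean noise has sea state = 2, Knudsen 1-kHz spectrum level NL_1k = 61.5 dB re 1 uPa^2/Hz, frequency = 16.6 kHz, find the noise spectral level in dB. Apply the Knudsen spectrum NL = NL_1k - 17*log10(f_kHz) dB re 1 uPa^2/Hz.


40.76 dB


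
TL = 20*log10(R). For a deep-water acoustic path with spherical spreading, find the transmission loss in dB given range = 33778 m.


TL = 20*log10(33778) = 90.57

90.57 dB


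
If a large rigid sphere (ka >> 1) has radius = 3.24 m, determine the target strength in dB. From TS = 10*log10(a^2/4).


TS = 10*log10(3.24^2 / 4) = 10*log10(2.6244) = 4.19

4.19 dB


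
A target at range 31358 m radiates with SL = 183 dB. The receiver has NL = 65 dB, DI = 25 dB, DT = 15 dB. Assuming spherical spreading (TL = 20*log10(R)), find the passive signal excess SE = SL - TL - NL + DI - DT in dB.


Step 1: TL = 20*log10(31358) = 89.93 dB
Step 2: SE = 183 - 89.93 - 65 + 25 - 15 = 38.07

38.07 dB


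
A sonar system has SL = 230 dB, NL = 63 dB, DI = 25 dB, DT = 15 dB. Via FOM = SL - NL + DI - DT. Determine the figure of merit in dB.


177 dB


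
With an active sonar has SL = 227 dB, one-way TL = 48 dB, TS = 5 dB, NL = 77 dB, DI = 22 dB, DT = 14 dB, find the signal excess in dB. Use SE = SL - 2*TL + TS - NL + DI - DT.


67 dB


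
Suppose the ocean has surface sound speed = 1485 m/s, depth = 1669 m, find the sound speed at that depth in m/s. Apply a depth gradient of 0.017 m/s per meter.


1513.373 m/s


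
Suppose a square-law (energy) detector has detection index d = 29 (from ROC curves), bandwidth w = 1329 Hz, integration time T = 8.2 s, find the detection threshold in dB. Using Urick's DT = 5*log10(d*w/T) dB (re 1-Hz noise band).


18.36 dB


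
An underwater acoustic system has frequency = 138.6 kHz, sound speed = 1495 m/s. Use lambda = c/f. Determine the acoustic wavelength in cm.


1.08 cm


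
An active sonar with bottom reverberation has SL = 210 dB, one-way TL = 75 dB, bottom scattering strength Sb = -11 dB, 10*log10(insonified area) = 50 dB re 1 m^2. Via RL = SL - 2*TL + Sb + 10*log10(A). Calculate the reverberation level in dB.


RL = SL - 2*TL + Sb + 10*log10(A) = 210 - 2*75 + (-11) + 50 = 99

99 dB


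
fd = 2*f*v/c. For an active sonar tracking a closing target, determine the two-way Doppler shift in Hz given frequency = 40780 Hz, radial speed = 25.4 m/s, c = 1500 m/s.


1381.08 Hz


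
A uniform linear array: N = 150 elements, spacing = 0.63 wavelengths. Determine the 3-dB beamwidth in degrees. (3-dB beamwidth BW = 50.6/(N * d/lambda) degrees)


BW = 50.6 / (150 * 0.63) = 50.6 / 94.5 = 0.54

0.54 deg


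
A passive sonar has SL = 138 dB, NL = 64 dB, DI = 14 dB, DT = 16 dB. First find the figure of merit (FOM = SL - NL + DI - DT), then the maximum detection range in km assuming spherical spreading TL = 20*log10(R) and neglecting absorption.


Step 1: FOM = SL - NL + DI - DT = 138 - 64 + 14 - 16 = 72 dB
Step 2: at max range FOM = TL = 20*log10(R), so R = 10^(72/20) = 3981.07 m = 3.98 km

3.98 km


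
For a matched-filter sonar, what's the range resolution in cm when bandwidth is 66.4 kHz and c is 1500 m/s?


dR = c/(2*BW) = 1500 / (2 * 66.4e3) = 0.0113 m = 1.13 cm

1.13 cm


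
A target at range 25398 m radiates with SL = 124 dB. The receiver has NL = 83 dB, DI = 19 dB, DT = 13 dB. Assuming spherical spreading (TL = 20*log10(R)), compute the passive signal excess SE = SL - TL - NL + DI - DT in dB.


-41.1 dB


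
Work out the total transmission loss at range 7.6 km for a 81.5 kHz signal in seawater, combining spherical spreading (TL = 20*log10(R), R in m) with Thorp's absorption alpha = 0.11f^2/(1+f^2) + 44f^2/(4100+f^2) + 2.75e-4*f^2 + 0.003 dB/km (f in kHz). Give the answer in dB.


Step 1 (Thorp): alpha = 0.11*6642.25/(1+6642.25) + 44*6642.25/(4100+6642.25) + 2.75e-4*6642.25 + 0.003 = 29.1461 dB/km
Step 2: TL_spread = 20*log10(7600) = 77.62 dB
Step 3: TL_abs = alpha*R = 29.1461 * 7.6 = 221.51 dB
Step 4: TL_total = 77.62 + 221.51 = 299.13

299.13 dB


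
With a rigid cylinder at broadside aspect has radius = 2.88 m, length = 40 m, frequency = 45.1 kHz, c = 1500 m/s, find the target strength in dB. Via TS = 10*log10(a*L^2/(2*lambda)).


lambda = 1500/45100 = 0.03326 m
TS = 10*log10(2.88*40^2/(2*0.03326)) = 48.41

48.41 dB


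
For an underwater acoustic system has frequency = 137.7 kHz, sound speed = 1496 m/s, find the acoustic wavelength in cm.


lambda = c/f = 1496 / 137700 = 0.0109 m = 1.09 cm

1.09 cm


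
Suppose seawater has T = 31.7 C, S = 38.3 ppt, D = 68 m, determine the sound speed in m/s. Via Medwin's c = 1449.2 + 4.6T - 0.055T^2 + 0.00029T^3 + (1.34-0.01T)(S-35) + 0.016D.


c = 1449.2 + 4.6*31.7 - 0.055*31.7^2 + 0.00029*31.7^3 + (1.34 - 0.01*31.7)*(38.3 - 35) + 0.016*68 = 1553.45

1553.45 m/s


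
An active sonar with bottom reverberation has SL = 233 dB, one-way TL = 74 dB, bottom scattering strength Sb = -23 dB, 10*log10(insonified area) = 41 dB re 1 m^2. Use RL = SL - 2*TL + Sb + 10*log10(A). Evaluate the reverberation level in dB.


RL = SL - 2*TL + Sb + 10*log10(A) = 233 - 2*74 + (-23) + 41 = 103

103 dB


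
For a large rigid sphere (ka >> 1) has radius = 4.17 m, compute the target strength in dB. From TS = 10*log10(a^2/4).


TS = 10*log10(4.17^2 / 4) = 10*log10(4.347225) = 6.38

6.38 dB


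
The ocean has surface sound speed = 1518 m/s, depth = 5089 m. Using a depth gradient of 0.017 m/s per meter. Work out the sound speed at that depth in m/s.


c = 1518 + 0.017 * 5089 = 1604.513

1604.513 m/s


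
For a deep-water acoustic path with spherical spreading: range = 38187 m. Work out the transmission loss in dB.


91.64 dB


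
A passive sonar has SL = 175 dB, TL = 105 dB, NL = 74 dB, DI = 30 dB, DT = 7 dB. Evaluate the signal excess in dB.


SE = SL - TL - NL + DI - DT = 175 - 105 - 74 + 30 - 7 = 19

19 dB


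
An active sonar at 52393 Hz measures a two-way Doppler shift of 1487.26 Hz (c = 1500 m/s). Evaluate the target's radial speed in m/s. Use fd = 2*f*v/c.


21.29 m/s


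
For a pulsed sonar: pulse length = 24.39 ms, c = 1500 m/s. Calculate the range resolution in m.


18.2925 m


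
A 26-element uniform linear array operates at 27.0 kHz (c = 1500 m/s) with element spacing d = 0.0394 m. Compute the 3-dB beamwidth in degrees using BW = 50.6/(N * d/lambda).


Step 1: lambda = 1500/27000 = 0.05556 m
Step 2: d/lambda = 0.0394/0.05556 = 0.7091
Step 3: BW = 50.6/(N * d/lambda) = 50.6/(26 * 0.7091) = 2.74

2.74 deg


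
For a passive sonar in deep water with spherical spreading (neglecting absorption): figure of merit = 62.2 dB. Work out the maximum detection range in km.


At max range FOM = TL, so 20*log10(R) = 62.2
R = 10^(62.2/20) = 1288.25 m = 1.29 km

1.29 km


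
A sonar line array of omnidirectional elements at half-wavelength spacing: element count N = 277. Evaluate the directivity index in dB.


24.42 dB


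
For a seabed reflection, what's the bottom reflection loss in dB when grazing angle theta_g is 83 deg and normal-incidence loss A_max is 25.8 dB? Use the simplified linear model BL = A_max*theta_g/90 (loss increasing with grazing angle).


23.79 dB


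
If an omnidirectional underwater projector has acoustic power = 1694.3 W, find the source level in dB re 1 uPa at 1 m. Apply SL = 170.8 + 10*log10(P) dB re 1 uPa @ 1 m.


SL = 170.8 + 10*log10(1694.3) = 170.8 + 32.29 = 203.09

203.09 dB


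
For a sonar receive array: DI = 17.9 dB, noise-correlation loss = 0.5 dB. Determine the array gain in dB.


AG = DI - L_corr = 17.9 - 0.5 = 17.4

17.4 dB


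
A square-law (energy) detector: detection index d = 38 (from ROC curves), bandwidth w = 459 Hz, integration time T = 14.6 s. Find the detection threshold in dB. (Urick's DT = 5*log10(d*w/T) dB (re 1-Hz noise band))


15.39 dB


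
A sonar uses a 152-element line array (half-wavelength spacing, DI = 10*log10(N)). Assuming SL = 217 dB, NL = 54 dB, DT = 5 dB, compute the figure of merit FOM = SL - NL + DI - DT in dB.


Step 1: DI = 10*log10(152) = 21.82 dB
Step 2: FOM = SL - NL + DI - DT = 217 - 54 + 21.82 - 5 = 179.82

179.82 dB


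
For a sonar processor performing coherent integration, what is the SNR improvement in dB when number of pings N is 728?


28.62 dB


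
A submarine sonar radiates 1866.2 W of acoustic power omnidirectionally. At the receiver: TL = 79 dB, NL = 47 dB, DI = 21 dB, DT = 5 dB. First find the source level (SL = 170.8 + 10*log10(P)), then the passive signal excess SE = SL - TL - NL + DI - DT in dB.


Step 1: SL = 170.8 + 10*log10(1866.2) = 203.51 dB
Step 2: SE = SL - TL - NL + DI - DT = 203.51 - 79 - 47 + 21 - 5 = 93.51

93.51 dB


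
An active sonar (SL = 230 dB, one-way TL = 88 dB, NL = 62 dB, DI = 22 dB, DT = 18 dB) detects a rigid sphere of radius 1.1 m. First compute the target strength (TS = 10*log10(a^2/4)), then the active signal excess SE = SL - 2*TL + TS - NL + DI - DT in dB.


Step 1: TS = 10*log10(1.1^2/4) = -5.19 dB
Step 2: SE = SL - 2*TL + TS - NL + DI - DT = 230 - 2*88 + (-5.19) - 62 + 22 - 18 = -9.19

-9.19 dB


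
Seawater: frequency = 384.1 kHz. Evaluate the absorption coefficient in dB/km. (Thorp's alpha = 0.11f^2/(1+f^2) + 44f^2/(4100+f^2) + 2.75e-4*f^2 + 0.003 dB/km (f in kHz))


f^2 = 147532.81
alpha = 0.11*147532.81/(1+147532.81) + 44*147532.81/(4100+147532.81) + 2.75e-4*147532.81 + 0.003 = 83.495

83.495 dB/km


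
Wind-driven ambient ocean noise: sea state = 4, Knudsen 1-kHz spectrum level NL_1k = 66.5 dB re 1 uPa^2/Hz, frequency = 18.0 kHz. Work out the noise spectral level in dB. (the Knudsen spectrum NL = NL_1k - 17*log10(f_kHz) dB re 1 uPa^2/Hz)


NL = NL_1k - 17*log10(f_kHz) = 66.5 - 17*log10(18.0) = 66.5 - (21.34) = 45.16

45.16 dB


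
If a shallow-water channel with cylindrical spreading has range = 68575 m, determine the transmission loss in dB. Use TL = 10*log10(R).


TL = 10*log10(68575) = 48.36

48.36 dB


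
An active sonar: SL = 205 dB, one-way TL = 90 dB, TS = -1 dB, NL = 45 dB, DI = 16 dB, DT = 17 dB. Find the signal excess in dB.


-22 dB


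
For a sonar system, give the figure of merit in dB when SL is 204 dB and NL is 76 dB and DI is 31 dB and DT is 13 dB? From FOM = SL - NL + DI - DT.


FOM = SL - NL + DI - DT = 204 - 76 + 31 - 13 = 146

146 dB


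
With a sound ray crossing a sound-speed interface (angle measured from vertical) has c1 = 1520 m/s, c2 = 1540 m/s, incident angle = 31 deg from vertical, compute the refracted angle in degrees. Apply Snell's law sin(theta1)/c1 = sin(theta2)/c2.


sin(theta2) = (c2/c1)*sin(theta1) = (1540/1520)*sin(31 deg) = 0.52181
theta2 = arcsin(0.52181) = 31.45

31.45 deg


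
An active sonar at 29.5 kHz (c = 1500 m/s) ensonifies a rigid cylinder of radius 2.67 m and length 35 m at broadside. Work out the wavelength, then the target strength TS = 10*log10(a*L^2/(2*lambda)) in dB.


Step 1: lambda = c/f = 1500/29500 = 0.05085 m
Step 2: TS = 10*log10(a*L^2/(2*lambda)) = 10*log10(2.67*35^2/(2*0.05085)) = 45.07

45.07 dB


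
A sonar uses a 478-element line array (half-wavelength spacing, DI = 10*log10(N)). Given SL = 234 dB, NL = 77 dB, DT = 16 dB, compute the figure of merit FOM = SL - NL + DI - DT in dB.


Step 1: DI = 10*log10(478) = 26.79 dB
Step 2: FOM = SL - NL + DI - DT = 234 - 77 + 26.79 - 16 = 167.79

167.79 dB


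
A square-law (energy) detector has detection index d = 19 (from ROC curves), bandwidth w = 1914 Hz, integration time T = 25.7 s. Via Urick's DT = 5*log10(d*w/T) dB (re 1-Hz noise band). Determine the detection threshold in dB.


DT = 5*log10(d*w/T) = 5*log10(19 * 1914 / 25.7) = 5*log10(1415.02) = 15.75

15.75 dB


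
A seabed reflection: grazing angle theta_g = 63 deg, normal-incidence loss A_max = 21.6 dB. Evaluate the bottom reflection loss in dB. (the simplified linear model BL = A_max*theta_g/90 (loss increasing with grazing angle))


BL = A_max * theta_g / 90 = 21.6 * 63 / 90 = 15.12

15.12 dB


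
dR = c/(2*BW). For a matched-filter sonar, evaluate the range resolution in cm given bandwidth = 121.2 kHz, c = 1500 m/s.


dR = c/(2*BW) = 1500 / (2 * 121.2e3) = 0.0062 m = 0.62 cm

0.62 cm


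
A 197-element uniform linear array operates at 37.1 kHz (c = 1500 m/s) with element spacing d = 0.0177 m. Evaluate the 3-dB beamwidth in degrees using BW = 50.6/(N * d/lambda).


Step 1: lambda = 1500/37100 = 0.04043 m
Step 2: d/lambda = 0.0177/0.04043 = 0.4378
Step 3: BW = 50.6/(N * d/lambda) = 50.6/(197 * 0.4378) = 0.59

0.59 deg


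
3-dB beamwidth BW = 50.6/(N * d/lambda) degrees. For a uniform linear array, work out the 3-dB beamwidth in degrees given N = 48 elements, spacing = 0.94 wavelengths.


BW = 50.6 / (48 * 0.94) = 50.6 / 45.12 = 1.12

1.12 deg


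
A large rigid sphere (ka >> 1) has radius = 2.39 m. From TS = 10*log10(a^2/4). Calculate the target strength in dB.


TS = 10*log10(2.39^2 / 4) = 10*log10(1.428025) = 1.55

1.55 dB


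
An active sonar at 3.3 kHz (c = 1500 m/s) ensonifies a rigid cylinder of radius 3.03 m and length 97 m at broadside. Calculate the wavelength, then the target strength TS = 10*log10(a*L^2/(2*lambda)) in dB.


Step 1: lambda = c/f = 1500/3300 = 0.45455 m
Step 2: TS = 10*log10(a*L^2/(2*lambda)) = 10*log10(3.03*97^2/(2*0.45455)) = 44.96

44.96 dB


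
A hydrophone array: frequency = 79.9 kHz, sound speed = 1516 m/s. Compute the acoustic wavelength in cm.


1.9 cm


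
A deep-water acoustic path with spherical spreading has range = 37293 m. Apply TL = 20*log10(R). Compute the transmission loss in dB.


91.43 dB


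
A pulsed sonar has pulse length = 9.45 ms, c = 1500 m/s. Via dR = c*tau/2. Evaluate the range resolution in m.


dR = c*tau/2 = 1500 * 9.45e-3 / 2 = 7.0875

7.0875 m


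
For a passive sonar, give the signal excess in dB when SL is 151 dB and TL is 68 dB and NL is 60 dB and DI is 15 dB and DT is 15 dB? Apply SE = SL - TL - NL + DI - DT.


23 dB


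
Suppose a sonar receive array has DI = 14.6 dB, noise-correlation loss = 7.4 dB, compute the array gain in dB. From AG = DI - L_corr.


AG = DI - L_corr = 14.6 - 7.4 = 7.2

7.2 dB


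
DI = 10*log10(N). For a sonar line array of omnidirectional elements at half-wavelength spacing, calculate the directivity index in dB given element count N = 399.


DI = 10*log10(399) = 26.01

26.01 dB


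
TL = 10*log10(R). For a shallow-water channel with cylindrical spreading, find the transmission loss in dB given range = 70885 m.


TL = 10*log10(70885) = 48.51

48.51 dB


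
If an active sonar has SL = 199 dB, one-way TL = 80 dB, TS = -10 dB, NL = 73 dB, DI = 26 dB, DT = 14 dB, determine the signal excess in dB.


SE = SL - 2*TL + TS - NL + DI - DT = 199 - 2*80 + (-10) - 73 + 26 - 14 = -32

-32 dB


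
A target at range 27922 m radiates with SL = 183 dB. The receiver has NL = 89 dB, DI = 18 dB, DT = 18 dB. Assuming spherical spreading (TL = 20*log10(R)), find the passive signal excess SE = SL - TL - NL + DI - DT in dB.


5.08 dB


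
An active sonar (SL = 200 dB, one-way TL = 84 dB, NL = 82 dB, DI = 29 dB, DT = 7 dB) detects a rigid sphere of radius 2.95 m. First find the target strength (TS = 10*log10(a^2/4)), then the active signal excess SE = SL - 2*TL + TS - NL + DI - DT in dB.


Step 1: TS = 10*log10(2.95^2/4) = 3.38 dB
Step 2: SE = SL - 2*TL + TS - NL + DI - DT = 200 - 2*84 + (3.38) - 82 + 29 - 7 = -24.62

-24.62 dB


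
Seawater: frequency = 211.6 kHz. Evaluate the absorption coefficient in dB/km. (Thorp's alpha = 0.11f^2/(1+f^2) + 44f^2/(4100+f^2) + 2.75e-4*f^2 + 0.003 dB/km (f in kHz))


f^2 = 44774.56
alpha = 0.11*44774.56/(1+44774.56) + 44*44774.56/(4100+44774.56) + 2.75e-4*44774.56 + 0.003 = 52.735

52.735 dB/km


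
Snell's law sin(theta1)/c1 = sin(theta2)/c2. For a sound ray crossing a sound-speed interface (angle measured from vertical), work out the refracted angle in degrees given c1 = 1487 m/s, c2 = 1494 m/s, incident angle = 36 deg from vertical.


36.2 deg


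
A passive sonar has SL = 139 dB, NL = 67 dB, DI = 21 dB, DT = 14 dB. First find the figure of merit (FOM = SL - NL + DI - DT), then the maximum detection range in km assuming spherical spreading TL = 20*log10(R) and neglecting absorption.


Step 1: FOM = SL - NL + DI - DT = 139 - 67 + 21 - 14 = 79 dB
Step 2: at max range FOM = TL = 20*log10(R), so R = 10^(79/20) = 8912.51 m = 8.91 km

8.91 km


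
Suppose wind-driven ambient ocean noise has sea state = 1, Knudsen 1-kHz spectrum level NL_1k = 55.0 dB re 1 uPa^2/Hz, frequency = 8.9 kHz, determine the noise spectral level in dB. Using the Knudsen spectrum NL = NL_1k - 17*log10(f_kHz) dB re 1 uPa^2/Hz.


NL = NL_1k - 17*log10(f_kHz) = 55.0 - 17*log10(8.9) = 55.0 - (16.14) = 38.86

38.86 dB


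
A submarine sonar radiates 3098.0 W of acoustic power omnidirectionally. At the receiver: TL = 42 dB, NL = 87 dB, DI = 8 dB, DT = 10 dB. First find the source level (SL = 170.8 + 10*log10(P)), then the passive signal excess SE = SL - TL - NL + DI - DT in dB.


Step 1: SL = 170.8 + 10*log10(3098.0) = 205.71 dB
Step 2: SE = SL - TL - NL + DI - DT = 205.71 - 42 - 87 + 8 - 10 = 74.71

74.71 dB


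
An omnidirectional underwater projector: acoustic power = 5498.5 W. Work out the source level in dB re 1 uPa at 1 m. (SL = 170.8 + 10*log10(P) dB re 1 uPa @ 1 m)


SL = 170.8 + 10*log10(5498.5) = 170.8 + 37.4 = 208.2

208.2 dB


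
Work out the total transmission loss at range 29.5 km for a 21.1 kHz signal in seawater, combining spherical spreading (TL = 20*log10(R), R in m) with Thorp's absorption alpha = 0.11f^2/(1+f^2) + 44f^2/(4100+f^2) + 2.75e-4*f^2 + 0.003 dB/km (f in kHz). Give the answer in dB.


Step 1 (Thorp): alpha = 0.11*445.21/(1+445.21) + 44*445.21/(4100+445.21) + 2.75e-4*445.21 + 0.003 = 4.5451 dB/km
Step 2: TL_spread = 20*log10(29500) = 89.4 dB
Step 3: TL_abs = alpha*R = 4.5451 * 29.5 = 134.08 dB
Step 4: TL_total = 89.4 + 134.08 = 223.48

223.48 dB


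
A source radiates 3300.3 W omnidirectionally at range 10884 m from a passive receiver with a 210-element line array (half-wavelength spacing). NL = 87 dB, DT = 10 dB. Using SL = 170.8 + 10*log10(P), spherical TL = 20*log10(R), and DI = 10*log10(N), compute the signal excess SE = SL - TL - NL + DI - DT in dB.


Step 1: SL = 170.8 + 10*log10(3300.3) = 205.99 dB
Step 2: TL = 20*log10(10884) = 80.74 dB
Step 3: DI = 10*log10(210) = 23.22 dB
Step 4: SE = SL - TL - NL + DI - DT = 205.99 - 80.74 - 87 + 23.22 - 10 = 51.47

51.47 dB


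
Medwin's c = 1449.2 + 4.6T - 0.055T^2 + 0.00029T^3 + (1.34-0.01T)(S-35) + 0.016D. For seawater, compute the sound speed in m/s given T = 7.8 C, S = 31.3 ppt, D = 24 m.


c = 1449.2 + 4.6*7.8 - 0.055*7.8^2 + 0.00029*7.8^3 + (1.34 - 0.01*7.8)*(31.3 - 35) + 0.016*24 = 1477.59

1477.59 m/s


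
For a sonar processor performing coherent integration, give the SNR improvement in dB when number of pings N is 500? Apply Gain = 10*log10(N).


26.99 dB


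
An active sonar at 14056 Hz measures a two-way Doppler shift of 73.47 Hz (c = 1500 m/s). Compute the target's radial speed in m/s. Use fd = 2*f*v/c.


From fd = 2*f*v/c, v = c*fd/(2*f) = 1500 * 73.47 / (2*14056) = 3.92

3.92 m/s


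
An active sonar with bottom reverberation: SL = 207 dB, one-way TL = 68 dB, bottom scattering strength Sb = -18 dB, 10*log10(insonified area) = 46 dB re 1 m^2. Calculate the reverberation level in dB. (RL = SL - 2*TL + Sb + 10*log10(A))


RL = SL - 2*TL + Sb + 10*log10(A) = 207 - 2*68 + (-18) + 46 = 99

99 dB


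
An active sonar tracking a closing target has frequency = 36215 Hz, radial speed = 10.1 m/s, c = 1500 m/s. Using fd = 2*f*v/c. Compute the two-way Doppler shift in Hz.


fd = 2*f*v/c = 2 * 36215 * 10.1 / 1500 = 487.7

487.7 Hz


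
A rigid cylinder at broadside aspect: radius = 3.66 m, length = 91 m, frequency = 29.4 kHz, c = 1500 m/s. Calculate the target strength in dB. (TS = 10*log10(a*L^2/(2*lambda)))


lambda = 1500/29400 = 0.05102 m
TS = 10*log10(3.66*91^2/(2*0.05102)) = 54.73

54.73 dB


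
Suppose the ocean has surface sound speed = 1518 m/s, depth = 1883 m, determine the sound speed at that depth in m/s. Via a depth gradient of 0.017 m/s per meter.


c = 1518 + 0.017 * 1883 = 1550.011

1550.011 m/s


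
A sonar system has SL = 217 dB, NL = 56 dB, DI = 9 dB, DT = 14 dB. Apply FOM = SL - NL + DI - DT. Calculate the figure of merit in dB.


FOM = SL - NL + DI - DT = 217 - 56 + 9 - 14 = 156

156 dB


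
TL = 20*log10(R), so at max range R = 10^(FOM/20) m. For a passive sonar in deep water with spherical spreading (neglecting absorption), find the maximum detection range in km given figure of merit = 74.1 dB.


At max range FOM = TL, so 20*log10(R) = 74.1
R = 10^(74.1/20) = 5069.91 m = 5.07 km

5.07 km


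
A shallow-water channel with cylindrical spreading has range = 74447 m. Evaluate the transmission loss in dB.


48.72 dB


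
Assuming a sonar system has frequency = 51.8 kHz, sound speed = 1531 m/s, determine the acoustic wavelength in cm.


lambda = c/f = 1531 / 51800 = 0.0296 m = 2.96 cm

2.96 cm


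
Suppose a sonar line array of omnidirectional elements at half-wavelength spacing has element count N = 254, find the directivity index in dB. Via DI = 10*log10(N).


24.05 dB


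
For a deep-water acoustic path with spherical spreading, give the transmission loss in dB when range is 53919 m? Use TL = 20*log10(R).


94.63 dB


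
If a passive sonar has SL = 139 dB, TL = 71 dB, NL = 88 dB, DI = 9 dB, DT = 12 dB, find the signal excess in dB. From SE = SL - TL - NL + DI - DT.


SE = SL - TL - NL + DI - DT = 139 - 71 - 88 + 9 - 12 = -23

-23 dB


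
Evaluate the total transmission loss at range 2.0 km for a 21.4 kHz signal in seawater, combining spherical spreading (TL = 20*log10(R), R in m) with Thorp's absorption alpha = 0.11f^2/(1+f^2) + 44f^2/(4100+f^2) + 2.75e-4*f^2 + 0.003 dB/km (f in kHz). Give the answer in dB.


Step 1 (Thorp): alpha = 0.11*457.96/(1+457.96) + 44*457.96/(4100+457.96) + 2.75e-4*457.96 + 0.003 = 4.6596 dB/km
Step 2: TL_spread = 20*log10(2000) = 66.02 dB
Step 3: TL_abs = alpha*R = 4.6596 * 2.0 = 9.32 dB
Step 4: TL_total = 66.02 + 9.32 = 75.34

75.34 dB


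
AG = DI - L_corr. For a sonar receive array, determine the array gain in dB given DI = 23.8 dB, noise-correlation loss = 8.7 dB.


AG = DI - L_corr = 23.8 - 8.7 = 15.1

15.1 dB


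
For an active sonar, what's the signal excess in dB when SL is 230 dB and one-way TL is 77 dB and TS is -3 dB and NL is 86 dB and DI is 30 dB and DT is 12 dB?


SE = SL - 2*TL + TS - NL + DI - DT = 230 - 2*77 + (-3) - 86 + 30 - 12 = 5

5 dB


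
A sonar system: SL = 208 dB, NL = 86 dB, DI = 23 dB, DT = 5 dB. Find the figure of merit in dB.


140 dB


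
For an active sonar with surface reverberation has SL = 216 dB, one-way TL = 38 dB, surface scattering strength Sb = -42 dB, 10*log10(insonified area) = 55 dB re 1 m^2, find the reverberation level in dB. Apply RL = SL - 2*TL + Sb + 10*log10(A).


153 dB


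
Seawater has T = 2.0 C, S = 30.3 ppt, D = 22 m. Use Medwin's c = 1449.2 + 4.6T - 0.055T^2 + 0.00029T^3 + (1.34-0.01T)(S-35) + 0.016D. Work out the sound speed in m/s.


c = 1449.2 + 4.6*2.0 - 0.055*2.0^2 + 0.00029*2.0^3 + (1.34 - 0.01*2.0)*(30.3 - 35) + 0.016*22 = 1452.33

1452.33 m/s


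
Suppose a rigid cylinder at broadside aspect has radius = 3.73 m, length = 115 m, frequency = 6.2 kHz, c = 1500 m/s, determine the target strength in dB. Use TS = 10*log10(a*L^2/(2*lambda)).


lambda = 1500/6200 = 0.24194 m
TS = 10*log10(3.73*115^2/(2*0.24194)) = 50.08

50.08 dB


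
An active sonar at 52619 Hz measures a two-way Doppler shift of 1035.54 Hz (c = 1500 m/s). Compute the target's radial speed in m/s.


14.76 m/s


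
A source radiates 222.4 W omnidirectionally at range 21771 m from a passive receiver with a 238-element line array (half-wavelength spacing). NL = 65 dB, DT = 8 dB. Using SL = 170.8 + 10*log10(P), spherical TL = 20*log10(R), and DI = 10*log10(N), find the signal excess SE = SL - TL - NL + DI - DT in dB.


Step 1: SL = 170.8 + 10*log10(222.4) = 194.27 dB
Step 2: TL = 20*log10(21771) = 86.76 dB
Step 3: DI = 10*log10(238) = 23.77 dB
Step 4: SE = SL - TL - NL + DI - DT = 194.27 - 86.76 - 65 + 23.77 - 8 = 58.28

58.28 dB


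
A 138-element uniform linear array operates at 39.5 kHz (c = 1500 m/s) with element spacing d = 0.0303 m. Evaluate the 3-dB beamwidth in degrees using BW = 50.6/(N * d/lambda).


0.46 deg


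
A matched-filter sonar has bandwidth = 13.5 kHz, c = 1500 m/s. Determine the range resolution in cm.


dR = c/(2*BW) = 1500 / (2 * 13.5e3) = 0.0556 m = 5.56 cm

5.56 cm


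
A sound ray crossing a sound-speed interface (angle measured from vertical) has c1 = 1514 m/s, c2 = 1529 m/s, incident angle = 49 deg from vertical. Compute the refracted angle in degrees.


sin(theta2) = (c2/c1)*sin(theta1) = (1529/1514)*sin(49 deg) = 0.76219
theta2 = arcsin(0.76219) = 49.66

49.66 deg


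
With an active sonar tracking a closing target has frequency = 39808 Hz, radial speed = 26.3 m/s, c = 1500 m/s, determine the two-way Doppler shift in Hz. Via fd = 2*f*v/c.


fd = 2*f*v/c = 2 * 39808 * 26.3 / 1500 = 1395.93

1395.93 Hz


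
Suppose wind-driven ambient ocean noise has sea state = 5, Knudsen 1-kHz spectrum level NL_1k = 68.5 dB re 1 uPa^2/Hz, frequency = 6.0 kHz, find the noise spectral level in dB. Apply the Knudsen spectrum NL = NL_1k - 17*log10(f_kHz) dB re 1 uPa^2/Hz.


NL = NL_1k - 17*log10(f_kHz) = 68.5 - 17*log10(6.0) = 68.5 - (13.23) = 55.27

55.27 dB


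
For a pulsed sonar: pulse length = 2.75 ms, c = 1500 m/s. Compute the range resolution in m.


dR = c*tau/2 = 1500 * 2.75e-3 / 2 = 2.0625

2.0625 m


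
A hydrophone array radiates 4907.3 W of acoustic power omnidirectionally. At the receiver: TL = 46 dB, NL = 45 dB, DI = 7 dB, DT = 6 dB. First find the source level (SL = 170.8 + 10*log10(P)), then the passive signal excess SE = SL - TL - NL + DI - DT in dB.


Step 1: SL = 170.8 + 10*log10(4907.3) = 207.71 dB
Step 2: SE = SL - TL - NL + DI - DT = 207.71 - 46 - 45 + 7 - 6 = 117.71

117.71 dB


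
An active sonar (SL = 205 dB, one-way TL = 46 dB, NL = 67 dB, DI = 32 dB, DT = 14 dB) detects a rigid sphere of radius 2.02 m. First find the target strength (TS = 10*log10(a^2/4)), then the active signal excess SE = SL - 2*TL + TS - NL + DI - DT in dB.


Step 1: TS = 10*log10(2.02^2/4) = 0.09 dB
Step 2: SE = SL - 2*TL + TS - NL + DI - DT = 205 - 2*46 + (0.09) - 67 + 32 - 14 = 64.09

64.09 dB


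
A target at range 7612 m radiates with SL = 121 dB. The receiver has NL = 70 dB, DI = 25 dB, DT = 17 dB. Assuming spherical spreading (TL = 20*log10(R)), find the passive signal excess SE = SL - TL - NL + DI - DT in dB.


-18.63 dB


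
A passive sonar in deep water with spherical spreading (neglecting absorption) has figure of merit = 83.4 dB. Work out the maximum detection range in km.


14.79 km


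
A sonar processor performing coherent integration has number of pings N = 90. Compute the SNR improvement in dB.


Gain = 10*log10(90) = 19.54

19.54 dB


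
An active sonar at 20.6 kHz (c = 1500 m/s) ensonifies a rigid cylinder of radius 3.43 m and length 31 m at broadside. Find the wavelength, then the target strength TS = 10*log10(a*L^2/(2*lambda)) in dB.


Step 1: lambda = c/f = 1500/20600 = 0.07282 m
Step 2: TS = 10*log10(a*L^2/(2*lambda)) = 10*log10(3.43*31^2/(2*0.07282)) = 43.55

43.55 dB


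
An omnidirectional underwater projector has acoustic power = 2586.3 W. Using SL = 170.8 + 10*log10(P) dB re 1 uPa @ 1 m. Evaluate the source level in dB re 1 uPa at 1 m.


SL = 170.8 + 10*log10(2586.3) = 170.8 + 34.13 = 204.93

204.93 dB


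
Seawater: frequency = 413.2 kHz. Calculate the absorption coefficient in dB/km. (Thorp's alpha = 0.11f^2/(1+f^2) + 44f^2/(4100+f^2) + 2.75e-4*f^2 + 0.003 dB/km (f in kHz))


f^2 = 170734.24
alpha = 0.11*170734.24/(1+170734.24) + 44*170734.24/(4100+170734.24) + 2.75e-4*170734.24 + 0.003 = 90.033

90.033 dB/km


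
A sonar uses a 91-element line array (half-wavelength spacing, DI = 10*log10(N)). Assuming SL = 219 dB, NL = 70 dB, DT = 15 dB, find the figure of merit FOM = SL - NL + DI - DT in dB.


153.59 dB


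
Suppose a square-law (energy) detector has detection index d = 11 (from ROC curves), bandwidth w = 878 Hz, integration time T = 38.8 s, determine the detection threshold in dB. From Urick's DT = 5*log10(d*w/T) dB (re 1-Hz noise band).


11.98 dB


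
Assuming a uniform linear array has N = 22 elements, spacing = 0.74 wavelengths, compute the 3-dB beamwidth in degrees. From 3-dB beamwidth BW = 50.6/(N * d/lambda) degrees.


BW = 50.6 / (22 * 0.74) = 50.6 / 16.28 = 3.11

3.11 deg


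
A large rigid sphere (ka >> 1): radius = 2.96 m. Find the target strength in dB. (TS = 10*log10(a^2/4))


3.41 dB


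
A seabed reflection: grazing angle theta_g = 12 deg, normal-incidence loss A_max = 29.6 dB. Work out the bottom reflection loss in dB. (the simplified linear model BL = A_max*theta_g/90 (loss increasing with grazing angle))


BL = A_max * theta_g / 90 = 29.6 * 12 / 90 = 3.95

3.95 dB


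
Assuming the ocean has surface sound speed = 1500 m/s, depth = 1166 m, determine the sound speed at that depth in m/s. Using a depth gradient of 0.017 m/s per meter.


c = 1500 + 0.017 * 1166 = 1519.822

1519.822 m/s


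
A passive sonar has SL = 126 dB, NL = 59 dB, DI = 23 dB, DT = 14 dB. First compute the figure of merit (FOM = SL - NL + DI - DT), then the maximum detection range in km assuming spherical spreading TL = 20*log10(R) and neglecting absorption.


Step 1: FOM = SL - NL + DI - DT = 126 - 59 + 23 - 14 = 76 dB
Step 2: at max range FOM = TL = 20*log10(R), so R = 10^(76/20) = 6309.57 m = 6.31 km

6.31 km


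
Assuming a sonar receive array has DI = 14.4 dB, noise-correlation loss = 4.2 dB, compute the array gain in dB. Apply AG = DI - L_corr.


AG = DI - L_corr = 14.4 - 4.2 = 10.2

10.2 dB


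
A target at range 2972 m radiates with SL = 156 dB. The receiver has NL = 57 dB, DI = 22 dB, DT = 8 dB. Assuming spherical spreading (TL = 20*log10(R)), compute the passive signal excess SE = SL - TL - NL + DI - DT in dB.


Step 1: TL = 20*log10(2972) = 69.46 dB
Step 2: SE = 156 - 69.46 - 57 + 22 - 8 = 43.54

43.54 dB


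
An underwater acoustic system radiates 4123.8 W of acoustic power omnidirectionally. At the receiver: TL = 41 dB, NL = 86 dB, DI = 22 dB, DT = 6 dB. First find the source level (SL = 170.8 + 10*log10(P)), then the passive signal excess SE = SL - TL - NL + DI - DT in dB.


Step 1: SL = 170.8 + 10*log10(4123.8) = 206.95 dB
Step 2: SE = SL - TL - NL + DI - DT = 206.95 - 41 - 86 + 22 - 6 = 95.95

95.95 dB


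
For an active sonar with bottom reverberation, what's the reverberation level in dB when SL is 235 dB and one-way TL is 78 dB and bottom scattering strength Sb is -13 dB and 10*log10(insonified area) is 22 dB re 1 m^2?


RL = SL - 2*TL + Sb + 10*log10(A) = 235 - 2*78 + (-13) + 22 = 88

88 dB


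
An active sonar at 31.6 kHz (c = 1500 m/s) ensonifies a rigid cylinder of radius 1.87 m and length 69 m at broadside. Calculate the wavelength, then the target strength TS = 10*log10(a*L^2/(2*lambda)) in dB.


Step 1: lambda = c/f = 1500/31600 = 0.04747 m
Step 2: TS = 10*log10(a*L^2/(2*lambda)) = 10*log10(1.87*69^2/(2*0.04747)) = 49.72

49.72 dB


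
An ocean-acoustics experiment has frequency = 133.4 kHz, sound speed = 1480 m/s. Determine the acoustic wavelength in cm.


lambda = c/f = 1480 / 133400 = 0.0111 m = 1.11 cm

1.11 cm


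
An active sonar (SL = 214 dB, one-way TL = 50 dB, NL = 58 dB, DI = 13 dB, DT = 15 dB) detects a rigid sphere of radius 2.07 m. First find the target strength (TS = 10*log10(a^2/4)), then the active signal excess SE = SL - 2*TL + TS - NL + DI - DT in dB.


Step 1: TS = 10*log10(2.07^2/4) = 0.3 dB
Step 2: SE = SL - 2*TL + TS - NL + DI - DT = 214 - 2*50 + (0.3) - 58 + 13 - 15 = 54.3

54.3 dB


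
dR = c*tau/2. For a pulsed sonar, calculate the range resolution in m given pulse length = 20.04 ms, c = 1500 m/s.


dR = c*tau/2 = 1500 * 20.04e-3 / 2 = 15.03

15.03 m


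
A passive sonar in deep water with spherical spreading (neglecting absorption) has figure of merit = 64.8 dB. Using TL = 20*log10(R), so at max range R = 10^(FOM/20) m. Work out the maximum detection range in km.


At max range FOM = TL, so 20*log10(R) = 64.8
R = 10^(64.8/20) = 1737.8 m = 1.74 km

1.74 km


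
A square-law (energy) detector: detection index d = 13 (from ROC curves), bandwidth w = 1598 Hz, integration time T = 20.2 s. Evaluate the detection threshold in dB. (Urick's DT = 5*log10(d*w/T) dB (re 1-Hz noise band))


DT = 5*log10(d*w/T) = 5*log10(13 * 1598 / 20.2) = 5*log10(1028.42) = 15.06

15.06 dB


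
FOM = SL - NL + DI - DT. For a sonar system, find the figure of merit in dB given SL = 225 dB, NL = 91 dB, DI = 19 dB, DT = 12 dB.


141 dB


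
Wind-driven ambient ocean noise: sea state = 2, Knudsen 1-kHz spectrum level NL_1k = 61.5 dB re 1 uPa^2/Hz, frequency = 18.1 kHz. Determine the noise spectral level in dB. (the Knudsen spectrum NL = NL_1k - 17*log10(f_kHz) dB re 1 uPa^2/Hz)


40.12 dB


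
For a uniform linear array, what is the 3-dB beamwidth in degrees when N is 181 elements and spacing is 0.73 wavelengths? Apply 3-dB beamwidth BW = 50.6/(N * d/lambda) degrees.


0.38 deg


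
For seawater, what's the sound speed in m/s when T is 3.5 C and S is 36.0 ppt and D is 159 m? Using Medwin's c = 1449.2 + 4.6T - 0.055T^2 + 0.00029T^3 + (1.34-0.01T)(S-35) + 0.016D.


c = 1449.2 + 4.6*3.5 - 0.055*3.5^2 + 0.00029*3.5^3 + (1.34 - 0.01*3.5)*(36.0 - 35) + 0.016*159 = 1468.49

1468.49 m/s


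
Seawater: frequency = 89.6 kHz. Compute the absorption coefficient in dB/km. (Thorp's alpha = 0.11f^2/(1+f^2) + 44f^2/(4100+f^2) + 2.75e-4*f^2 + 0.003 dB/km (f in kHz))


f^2 = 8028.16
alpha = 0.11*8028.16/(1+8028.16) + 44*8028.16/(4100+8028.16) + 2.75e-4*8028.16 + 0.003 = 31.446

31.446 dB/km


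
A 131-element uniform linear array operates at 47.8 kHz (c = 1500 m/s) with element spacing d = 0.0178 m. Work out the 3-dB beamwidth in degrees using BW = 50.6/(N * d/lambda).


Step 1: lambda = 1500/47800 = 0.03138 m
Step 2: d/lambda = 0.0178/0.03138 = 0.5672
Step 3: BW = 50.6/(N * d/lambda) = 50.6/(131 * 0.5672) = 0.68

0.68 deg


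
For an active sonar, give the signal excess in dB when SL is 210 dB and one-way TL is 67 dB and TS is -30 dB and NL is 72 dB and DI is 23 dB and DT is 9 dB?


SE = SL - 2*TL + TS - NL + DI - DT = 210 - 2*67 + (-30) - 72 + 23 - 9 = -12

-12 dB


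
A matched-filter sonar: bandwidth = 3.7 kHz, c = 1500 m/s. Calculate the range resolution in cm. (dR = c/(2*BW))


dR = c/(2*BW) = 1500 / (2 * 3.7e3) = 0.2027 m = 20.27 cm

20.27 cm


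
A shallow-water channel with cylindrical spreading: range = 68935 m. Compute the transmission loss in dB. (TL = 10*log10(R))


TL = 10*log10(68935) = 48.38

48.38 dB


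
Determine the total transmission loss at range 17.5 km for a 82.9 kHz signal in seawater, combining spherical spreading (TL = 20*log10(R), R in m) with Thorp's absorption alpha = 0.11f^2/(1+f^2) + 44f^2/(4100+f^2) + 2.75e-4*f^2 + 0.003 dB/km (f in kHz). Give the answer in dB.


602.19 dB


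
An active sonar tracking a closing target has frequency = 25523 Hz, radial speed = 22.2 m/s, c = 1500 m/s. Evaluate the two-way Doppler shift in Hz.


fd = 2*f*v/c = 2 * 25523 * 22.2 / 1500 = 755.48

755.48 Hz


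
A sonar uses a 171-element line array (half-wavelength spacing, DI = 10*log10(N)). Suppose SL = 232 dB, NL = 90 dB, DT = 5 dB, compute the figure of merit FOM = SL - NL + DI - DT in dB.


Step 1: DI = 10*log10(171) = 22.33 dB
Step 2: FOM = SL - NL + DI - DT = 232 - 90 + 22.33 - 5 = 159.33

159.33 dB


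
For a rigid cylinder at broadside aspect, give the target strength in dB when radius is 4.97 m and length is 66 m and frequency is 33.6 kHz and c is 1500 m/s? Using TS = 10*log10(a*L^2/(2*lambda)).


lambda = 1500/33600 = 0.04464 m
TS = 10*log10(4.97*66^2/(2*0.04464)) = 53.85

53.85 dB


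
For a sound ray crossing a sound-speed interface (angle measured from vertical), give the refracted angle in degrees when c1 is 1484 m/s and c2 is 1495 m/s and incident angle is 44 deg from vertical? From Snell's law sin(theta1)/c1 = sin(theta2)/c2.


sin(theta2) = (c2/c1)*sin(theta1) = (1495/1484)*sin(44 deg) = 0.69981
theta2 = arcsin(0.69981) = 44.41

44.41 deg
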